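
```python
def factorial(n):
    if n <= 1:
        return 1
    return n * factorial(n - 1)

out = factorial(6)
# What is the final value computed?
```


factorial(6)
= 6 * factorial(5)
= 6 * 5 * factorial(4)
= 6 * 5 * 4 * factorial(3)
= 6 * 5 * 4 * 3 * factorial(2)
= 6 * 5 * 4 * 3 * 2 * factorial(1)
= 6 * 5 * 4 * 3 * 2 * 1
= 720


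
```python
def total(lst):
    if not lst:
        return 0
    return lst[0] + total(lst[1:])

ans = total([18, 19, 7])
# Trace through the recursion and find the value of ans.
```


total([18, 19, 7])
= 18 + total([19, 7])
= 18 + 19 + total([7])
= 18 + 19 + 7 + total([])
= 18 + 19 + 7 + 0
= 44


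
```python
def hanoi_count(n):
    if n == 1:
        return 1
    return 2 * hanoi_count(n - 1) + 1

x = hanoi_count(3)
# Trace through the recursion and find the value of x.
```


hanoi_count(3)
= 2 * hanoi_count(2) + 1
= 2 * (2 * hanoi_count(1) + 1) + 1
Now compute bottom-up:
hanoi_count(1) = 1
hanoi_count(2) = 2 * 1 + 1 = 3
hanoi_count(3) = 2 * 3 + 1 = 7
= 7


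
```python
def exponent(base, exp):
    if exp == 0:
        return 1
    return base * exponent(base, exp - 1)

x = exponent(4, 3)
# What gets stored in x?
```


exponent(4, 3)
= 4 * exponent(4, 2)
= 4 * 4 * exponent(4, 1)
= 4 * 4 * 4 * exponent(4, 0)
= 4 * 4 * 4 * 1
= 64


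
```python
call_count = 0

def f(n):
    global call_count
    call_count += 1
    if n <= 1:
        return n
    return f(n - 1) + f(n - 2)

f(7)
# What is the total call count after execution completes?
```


f(7) calls f(6) and f(5); each non-base call branches into two more.
Let C(k) = total number of calls made by f(k), including the call to f(k) itself.
Base cases: C(0) = 1, C(1) = 1
Recurrence: C(k) = 1 + C(k-1) + C(k-2)
  C(2) = 1 + C(1) + C(0) = 1 + 1 + 1 = 3
  C(3) = 1 + C(2) + C(1) = 1 + 3 + 1 = 5
  C(4) = 1 + C(3) + C(2) = 1 + 5 + 3 = 9
  C(5) = 1 + C(4) + C(3) = 1 + 9 + 5 = 15
  C(6) = 1 + C(5) + C(4) = 1 + 15 + 9 = 25
  C(7) = 1 + C(6) + C(5) = 1 + 25 + 15 = 41
Total calls = C(7) = 41


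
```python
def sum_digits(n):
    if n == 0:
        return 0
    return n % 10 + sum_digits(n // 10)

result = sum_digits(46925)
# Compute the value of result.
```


sum_digits(46925)
= 5 + sum_digits(4692)
= 5 + 2 + sum_digits(469)
= 5 + 2 + 9 + sum_digits(46)
= 5 + 2 + 9 + 6 + sum_digits(4)
= 5 + 2 + 9 + 6 + 4 + sum_digits(0)
= 5 + 2 + 9 + 6 + 4 + 0
= 26


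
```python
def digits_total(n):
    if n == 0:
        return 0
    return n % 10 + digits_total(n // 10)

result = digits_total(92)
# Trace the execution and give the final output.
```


digits_total(92)
= 2 + digits_total(9)
= 2 + 9 + digits_total(0)
= 2 + 9 + 0
= 11


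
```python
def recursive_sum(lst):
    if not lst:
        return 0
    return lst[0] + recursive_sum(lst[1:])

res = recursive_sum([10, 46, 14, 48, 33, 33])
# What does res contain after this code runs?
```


recursive_sum([10, 46, 14, 48, 33, 33])
= 10 + recursive_sum([46, 14, 48, 33, 33])
= 10 + 46 + recursive_sum([14, 48, 33, 33])
= 10 + 46 + 14 + recursive_sum([48, 33, 33])
= 10 + 46 + 14 + 48 + recursive_sum([33, 33])
= 10 + 46 + 14 + 48 + 33 + recursive_sum([33])
= 10 + 46 + 14 + 48 + 33 + 33 + recursive_sum([])
= 10 + 46 + 14 + 48 + 33 + 33 + 0
= 184


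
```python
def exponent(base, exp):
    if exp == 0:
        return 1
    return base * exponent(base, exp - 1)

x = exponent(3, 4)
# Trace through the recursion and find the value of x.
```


exponent(3, 4)
= 3 * exponent(3, 3)
= 3 * 3 * exponent(3, 2)
= 3 * 3 * 3 * exponent(3, 1)
= 3 * 3 * 3 * 3 * exponent(3, 0)
= 3 * 3 * 3 * 3 * 1
= 81


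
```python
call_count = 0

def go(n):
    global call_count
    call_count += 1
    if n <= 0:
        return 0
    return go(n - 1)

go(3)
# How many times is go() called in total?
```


go(3) calls go(2) calls ... calls go(0)
Total calls: 3 + 1 (for base case) = 4


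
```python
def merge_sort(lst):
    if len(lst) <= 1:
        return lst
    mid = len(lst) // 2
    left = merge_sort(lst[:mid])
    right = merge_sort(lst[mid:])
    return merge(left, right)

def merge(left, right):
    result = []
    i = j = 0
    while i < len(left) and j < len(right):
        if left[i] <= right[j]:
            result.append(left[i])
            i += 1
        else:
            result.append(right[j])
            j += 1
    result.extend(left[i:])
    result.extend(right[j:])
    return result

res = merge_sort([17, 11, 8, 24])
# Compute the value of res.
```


merge_sort([17, 11, 8, 24])
Split into [17, 11] and [8, 24]
Left sorted: [11, 17]
Right sorted: [8, 24]
Merge [11, 17] and [8, 24]
= [8, 11, 17, 24]


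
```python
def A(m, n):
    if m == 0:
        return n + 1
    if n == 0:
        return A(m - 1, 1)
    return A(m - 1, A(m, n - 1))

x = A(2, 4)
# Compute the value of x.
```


A(2, 4)
= A(1, A(2, 3))
First compute A(2, 3) = 9
= A(1, 9)
= 11


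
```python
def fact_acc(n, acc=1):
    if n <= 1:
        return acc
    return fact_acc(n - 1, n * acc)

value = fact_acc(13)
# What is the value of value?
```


fact_acc(13, 1)
= fact_acc(12, 13 * 1) = fact_acc(12, 13)
= fact_acc(11, 12 * 13) = fact_acc(11, 156)
= fact_acc(10, 11 * 156) = fact_acc(10, 1716)
= fact_acc(9, 10 * 1716) = fact_acc(9, 17160)
= fact_acc(8, 9 * 17160) = fact_acc(8, 154440)
= fact_acc(7, 8 * 154440) = fact_acc(7, 1235520)
= fact_acc(6, 7 * 1235520) = fact_acc(6, 8648640)
= fact_acc(5, 6 * 8648640) = fact_acc(5, 51891840)
= fact_acc(4, 5 * 51891840) = fact_acc(4, 259459200)
= fact_acc(3, 4 * 259459200) = fact_acc(3, 1037836800)
= fact_acc(2, 3 * 1037836800) = fact_acc(2, 3113510400)
= fact_acc(1, 2 * 3113510400) = fact_acc(1, 6227020800)
n <= 1, return acc = 6227020800


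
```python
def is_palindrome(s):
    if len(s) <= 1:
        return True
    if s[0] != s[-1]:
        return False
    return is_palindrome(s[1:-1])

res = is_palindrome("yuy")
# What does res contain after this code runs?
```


is_palindrome("yuy")
"yuy": s[0]='y' == s[-1]='y' -> is_palindrome("u")
"u": len <= 1 -> True
= True


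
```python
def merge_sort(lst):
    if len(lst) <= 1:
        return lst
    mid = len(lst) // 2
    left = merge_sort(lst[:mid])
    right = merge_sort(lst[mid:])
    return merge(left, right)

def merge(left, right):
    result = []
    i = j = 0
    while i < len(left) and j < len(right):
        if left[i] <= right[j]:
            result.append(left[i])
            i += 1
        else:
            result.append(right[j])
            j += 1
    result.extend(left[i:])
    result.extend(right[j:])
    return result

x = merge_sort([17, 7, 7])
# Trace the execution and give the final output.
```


merge_sort([17, 7, 7])
Split into [17] and [7, 7]
Left sorted: [17]
Right sorted: [7, 7]
Merge [17] and [7, 7]
= [7, 7, 17]


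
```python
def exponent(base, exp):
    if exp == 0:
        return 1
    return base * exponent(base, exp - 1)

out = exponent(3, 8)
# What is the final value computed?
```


exponent(3, 8)
= 3 * exponent(3, 7)
= 3 * 3 * exponent(3, 6)
= 3 * 3 * 3 * exponent(3, 5)
= 3 * 3 * 3 * 3 * exponent(3, 4)
= 3 * 3 * 3 * 3 * 3 * exponent(3, 3)
= 3 * 3 * 3 * 3 * 3 * 3 * exponent(3, 2)
= 3 * 3 * 3 * 3 * 3 * 3 * 3 * exponent(3, 1)
= 3 * 3 * 3 * 3 * 3 * 3 * 3 * 3 * exponent(3, 0)
= 3 * 3 * 3 * 3 * 3 * 3 * 3 * 3 * 1
= 6561


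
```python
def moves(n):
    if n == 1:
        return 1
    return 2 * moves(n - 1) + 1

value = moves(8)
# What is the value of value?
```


moves(8)
= 2 * moves(7) + 1
= 2 * (2 * moves(6) + 1) + 1
= 2 * (2 * (2 * moves(5) + 1) + 1) + 1
= 2 * (2 * (2 * (2 * moves(4) + 1) + 1) + 1) + 1
= 2 * (2 * (2 * (2 * (2 * moves(3) + 1) + 1) + 1) + 1) + 1
= 2 * (2 * (2 * (2 * (2 * (2 * moves(2) + 1) + 1) + 1) + 1) + 1) + 1
= 2 * (2 * (2 * (2 * (2 * (2 * (2 * moves(1) + 1) + 1) + 1) + 1) + 1) + 1) + 1
Now compute bottom-up:
moves(1) = 1
moves(2) = 2 * 1 + 1 = 3
moves(3) = 2 * 3 + 1 = 7
moves(4) = 2 * 7 + 1 = 15
moves(5) = 2 * 15 + 1 = 31
moves(6) = 2 * 31 + 1 = 63
moves(7) = 2 * 63 + 1 = 127
moves(8) = 2 * 127 + 1 = 255
= 255


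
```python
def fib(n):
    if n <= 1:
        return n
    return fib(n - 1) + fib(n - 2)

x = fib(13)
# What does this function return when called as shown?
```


fib(13)
= fib(12) + fib(11)
= (fib(11) + fib(10)) + fib(11)
Computing bottom-up: fib(0)=0, fib(1)=1, fib(2)=1, fib(3)=2, fib(4)=3, fib(5)=5, fib(6)=8, fib(7)=13, fib(8)=21, fib(9)=34, fib(10)=55, fib(11)=89, fib(12)=144, fib(13)=233
= 233


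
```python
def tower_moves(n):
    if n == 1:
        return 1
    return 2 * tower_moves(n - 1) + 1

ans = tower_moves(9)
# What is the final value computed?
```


tower_moves(9)
= 2 * tower_moves(8) + 1
= 2 * (2 * tower_moves(7) + 1) + 1
= 2 * (2 * (2 * tower_moves(6) + 1) + 1) + 1
= 2 * (2 * (2 * (2 * tower_moves(5) + 1) + 1) + 1) + 1
= 2 * (2 * (2 * (2 * (2 * tower_moves(4) + 1) + 1) + 1) + 1) + 1
= 2 * (2 * (2 * (2 * (2 * (2 * tower_moves(3) + 1) + 1) + 1) + 1) + 1) + 1
= 2 * (2 * (2 * (2 * (2 * (2 * (2 * tower_moves(2) + 1) + 1) + 1) + 1) + 1) + 1) + 1
= 2 * (2 * (2 * (2 * (2 * (2 * (2 * (2 * tower_moves(1) + 1) + 1) + 1) + 1) + 1) + 1) + 1) + 1
Now compute bottom-up:
tower_moves(1) = 1
tower_moves(2) = 2 * 1 + 1 = 3
tower_moves(3) = 2 * 3 + 1 = 7
tower_moves(4) = 2 * 7 + 1 = 15
tower_moves(5) = 2 * 15 + 1 = 31
tower_moves(6) = 2 * 31 + 1 = 63
tower_moves(7) = 2 * 63 + 1 = 127
tower_moves(8) = 2 * 127 + 1 = 255
tower_moves(9) = 2 * 255 + 1 = 511
= 511


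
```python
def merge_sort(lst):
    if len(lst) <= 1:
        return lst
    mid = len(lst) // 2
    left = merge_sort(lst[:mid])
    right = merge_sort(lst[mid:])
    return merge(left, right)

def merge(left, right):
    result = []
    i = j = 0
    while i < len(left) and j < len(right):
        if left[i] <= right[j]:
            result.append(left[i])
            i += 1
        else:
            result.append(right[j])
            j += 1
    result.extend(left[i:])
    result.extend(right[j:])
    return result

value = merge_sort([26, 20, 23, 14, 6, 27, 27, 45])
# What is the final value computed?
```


merge_sort([26, 20, 23, 14, 6, 27, 27, 45])
Split into [26, 20, 23, 14] and [6, 27, 27, 45]
Left sorted: [14, 20, 23, 26]
Right sorted: [6, 27, 27, 45]
Merge [14, 20, 23, 26] and [6, 27, 27, 45]
= [6, 14, 20, 23, 26, 27, 27, 45]


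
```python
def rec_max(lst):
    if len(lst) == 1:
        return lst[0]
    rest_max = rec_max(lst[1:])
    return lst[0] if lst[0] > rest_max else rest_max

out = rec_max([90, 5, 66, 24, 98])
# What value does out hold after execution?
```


rec_max([90, 5, 66, 24, 98])
= compare 90 with rec_max([5, 66, 24, 98])
= compare 5 with rec_max([66, 24, 98])
= compare 66 with rec_max([24, 98])
= compare 24 with rec_max([98])
Base: rec_max([98]) = 98
compare 24 with 98: max = 98
compare 66 with 98: max = 98
compare 5 with 98: max = 98
compare 90 with 98: max = 98
= 98


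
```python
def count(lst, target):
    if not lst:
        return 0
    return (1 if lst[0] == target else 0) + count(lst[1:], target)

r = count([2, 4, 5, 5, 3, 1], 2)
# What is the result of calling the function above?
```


count([2, 4, 5, 5, 3, 1], 2)
lst[0]=2 == 2: 1 + count([4, 5, 5, 3, 1], 2)
lst[0]=4 != 2: 0 + count([5, 5, 3, 1], 2)
lst[0]=5 != 2: 0 + count([5, 3, 1], 2)
lst[0]=5 != 2: 0 + count([3, 1], 2)
lst[0]=3 != 2: 0 + count([1], 2)
lst[0]=1 != 2: 0 + count([], 2)
= 1


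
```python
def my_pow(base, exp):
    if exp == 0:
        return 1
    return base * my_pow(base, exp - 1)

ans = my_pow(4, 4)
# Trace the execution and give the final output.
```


my_pow(4, 4)
= 4 * my_pow(4, 3)
= 4 * 4 * my_pow(4, 2)
= 4 * 4 * 4 * my_pow(4, 1)
= 4 * 4 * 4 * 4 * my_pow(4, 0)
= 4 * 4 * 4 * 4 * 1
= 256


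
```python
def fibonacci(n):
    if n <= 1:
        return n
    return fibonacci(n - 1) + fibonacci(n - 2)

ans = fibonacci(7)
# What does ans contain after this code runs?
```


fibonacci(7)
= fibonacci(6) + fibonacci(5)
= (fibonacci(5) + fibonacci(4)) + fibonacci(5)
Computing bottom-up: fibonacci(0)=0, fibonacci(1)=1, fibonacci(2)=1, fibonacci(3)=2, fibonacci(4)=3, fibonacci(5)=5, fibonacci(6)=8, fibonacci(7)=13
= 13


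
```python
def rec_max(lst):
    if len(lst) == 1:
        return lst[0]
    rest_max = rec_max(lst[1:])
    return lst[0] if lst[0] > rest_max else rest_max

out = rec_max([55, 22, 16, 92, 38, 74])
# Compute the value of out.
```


rec_max([55, 22, 16, 92, 38, 74])
= compare 55 with rec_max([22, 16, 92, 38, 74])
= compare 22 with rec_max([16, 92, 38, 74])
= compare 16 with rec_max([92, 38, 74])
= compare 92 with rec_max([38, 74])
= compare 38 with rec_max([74])
Base: rec_max([74]) = 74
compare 38 with 74: max = 74
compare 92 with 74: max = 92
compare 16 with 92: max = 92
compare 22 with 92: max = 92
compare 55 with 92: max = 92
= 92


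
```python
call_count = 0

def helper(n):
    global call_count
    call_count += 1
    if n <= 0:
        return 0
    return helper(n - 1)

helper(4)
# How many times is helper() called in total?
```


helper(4) calls helper(3) calls ... calls helper(0)
Total calls: 4 + 1 (for base case) = 5


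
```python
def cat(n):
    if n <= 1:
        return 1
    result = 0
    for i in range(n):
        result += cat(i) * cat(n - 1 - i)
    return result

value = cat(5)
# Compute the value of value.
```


cat(5)
= sum of cat(i) * cat(5-1-i) for i in 0..4
First compute sub-values bottom-up:
  cat(0) = 1, cat(1) = 1
  cat(2) = 1*1 + 1*1 = 2
  cat(3) = 1*2 + 1*1 + 2*1 = 5
  cat(4) = 1*5 + 1*2 + 2*1 + 5*1 = 14
Now cat(5):
  cat(0)*cat(4) = 1*14 = 14
  cat(1)*cat(3) = 1*5 = 5
  cat(2)*cat(2) = 2*2 = 4
  cat(3)*cat(1) = 5*1 = 5
  cat(4)*cat(0) = 14*1 = 14
= 14 + 5 + 4 + 5 + 14
= 42


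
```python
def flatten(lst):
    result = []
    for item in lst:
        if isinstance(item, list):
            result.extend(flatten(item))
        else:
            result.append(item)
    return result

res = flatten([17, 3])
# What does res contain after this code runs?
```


flatten([17, 3])
Processing each element:
  17 is not a list -> append 17
  3 is not a list -> append 3
= [17, 3]


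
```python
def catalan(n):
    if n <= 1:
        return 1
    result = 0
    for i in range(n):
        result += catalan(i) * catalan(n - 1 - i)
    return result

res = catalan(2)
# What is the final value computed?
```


catalan(2)
= sum of catalan(i) * catalan(2-1-i) for i in 0..1
  catalan(0)*catalan(1) = 1*1 = 1
  catalan(1)*catalan(0) = 1*1 = 1
= 1 + 1
= 2


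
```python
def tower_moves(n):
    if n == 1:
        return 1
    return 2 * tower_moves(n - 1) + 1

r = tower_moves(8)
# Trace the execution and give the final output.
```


tower_moves(8)
= 2 * tower_moves(7) + 1
= 2 * (2 * tower_moves(6) + 1) + 1
= 2 * (2 * (2 * tower_moves(5) + 1) + 1) + 1
= 2 * (2 * (2 * (2 * tower_moves(4) + 1) + 1) + 1) + 1
= 2 * (2 * (2 * (2 * (2 * tower_moves(3) + 1) + 1) + 1) + 1) + 1
= 2 * (2 * (2 * (2 * (2 * (2 * tower_moves(2) + 1) + 1) + 1) + 1) + 1) + 1
= 2 * (2 * (2 * (2 * (2 * (2 * (2 * tower_moves(1) + 1) + 1) + 1) + 1) + 1) + 1) + 1
Now compute bottom-up:
tower_moves(1) = 1
tower_moves(2) = 2 * 1 + 1 = 3
tower_moves(3) = 2 * 3 + 1 = 7
tower_moves(4) = 2 * 7 + 1 = 15
tower_moves(5) = 2 * 15 + 1 = 31
tower_moves(6) = 2 * 31 + 1 = 63
tower_moves(7) = 2 * 63 + 1 = 127
tower_moves(8) = 2 * 127 + 1 = 255
= 255


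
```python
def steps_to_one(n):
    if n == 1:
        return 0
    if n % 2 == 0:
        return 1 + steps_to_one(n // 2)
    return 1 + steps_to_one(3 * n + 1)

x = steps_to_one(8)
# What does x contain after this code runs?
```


steps_to_one(8)
8 is even -> steps_to_one(4)
4 is even -> steps_to_one(2)
2 is even -> steps_to_one(1)
Reached 1 after 3 steps
= 3


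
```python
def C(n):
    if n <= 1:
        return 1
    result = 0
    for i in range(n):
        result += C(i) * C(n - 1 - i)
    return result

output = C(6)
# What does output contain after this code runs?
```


C(6)
= sum of C(i) * C(6-1-i) for i in 0..5
First compute sub-values bottom-up:
  C(0) = 1, C(1) = 1
  C(2) = 1*1 + 1*1 = 2
  C(3) = 1*2 + 1*1 + 2*1 = 5
  C(4) = 1*5 + 1*2 + 2*1 + 5*1 = 14
  C(5) = 1*14 + 1*5 + 2*2 + 5*1 + 14*1 = 42
Now C(6):
  C(0)*C(5) = 1*42 = 42
  C(1)*C(4) = 1*14 = 14
  C(2)*C(3) = 2*5 = 10
  C(3)*C(2) = 5*2 = 10
  C(4)*C(1) = 14*1 = 14
  C(5)*C(0) = 42*1 = 42
= 42 + 14 + 10 + 10 + 14 + 42
= 132


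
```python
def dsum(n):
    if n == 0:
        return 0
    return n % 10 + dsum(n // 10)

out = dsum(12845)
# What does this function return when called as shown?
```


dsum(12845)
= 5 + dsum(1284)
= 5 + 4 + dsum(128)
= 5 + 4 + 8 + dsum(12)
= 5 + 4 + 8 + 2 + dsum(1)
= 5 + 4 + 8 + 2 + 1 + dsum(0)
= 5 + 4 + 8 + 2 + 1 + 0
= 20


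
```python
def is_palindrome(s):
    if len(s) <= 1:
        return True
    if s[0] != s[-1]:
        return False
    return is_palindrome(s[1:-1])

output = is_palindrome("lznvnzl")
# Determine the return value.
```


is_palindrome("lznvnzl")
"lznvnzl": s[0]='l' == s[-1]='l' -> is_palindrome("znvnz")
"znvnz": s[0]='z' == s[-1]='z' -> is_palindrome("nvn")
"nvn": s[0]='n' == s[-1]='n' -> is_palindrome("v")
"v": len <= 1 -> True
= True


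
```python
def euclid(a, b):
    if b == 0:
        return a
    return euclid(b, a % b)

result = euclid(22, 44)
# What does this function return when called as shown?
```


euclid(22, 44)
= euclid(44, 22 % 44) = euclid(44, 22)
= euclid(22, 44 % 22) = euclid(22, 0)
b == 0, return a = 22


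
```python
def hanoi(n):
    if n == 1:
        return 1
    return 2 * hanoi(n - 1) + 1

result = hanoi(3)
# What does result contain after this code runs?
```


hanoi(3)
= 2 * hanoi(2) + 1
= 2 * (2 * hanoi(1) + 1) + 1
Now compute bottom-up:
hanoi(1) = 1
hanoi(2) = 2 * 1 + 1 = 3
hanoi(3) = 2 * 3 + 1 = 7
= 7


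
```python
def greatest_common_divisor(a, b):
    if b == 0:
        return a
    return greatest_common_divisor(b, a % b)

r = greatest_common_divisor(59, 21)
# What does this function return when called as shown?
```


greatest_common_divisor(59, 21)
= greatest_common_divisor(21, 59 % 21) = greatest_common_divisor(21, 17)
= greatest_common_divisor(17, 21 % 17) = greatest_common_divisor(17, 4)
= greatest_common_divisor(4, 17 % 4) = greatest_common_divisor(4, 1)
= greatest_common_divisor(1, 4 % 1) = greatest_common_divisor(1, 0)
b == 0, return a = 1


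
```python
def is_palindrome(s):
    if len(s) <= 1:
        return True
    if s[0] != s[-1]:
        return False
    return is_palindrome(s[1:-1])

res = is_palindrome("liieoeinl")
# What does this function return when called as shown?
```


is_palindrome("liieoeinl")
"liieoeinl": s[0]='l' == s[-1]='l' -> is_palindrome("iieoein")
"iieoein": s[0]='i' != s[-1]='n' -> False
= False


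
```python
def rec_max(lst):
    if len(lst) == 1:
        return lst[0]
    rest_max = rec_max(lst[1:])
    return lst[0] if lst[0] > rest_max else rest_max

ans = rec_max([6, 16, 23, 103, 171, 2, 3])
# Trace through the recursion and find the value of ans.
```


rec_max([6, 16, 23, 103, 171, 2, 3])
= compare 6 with rec_max([16, 23, 103, 171, 2, 3])
= compare 16 with rec_max([23, 103, 171, 2, 3])
= compare 23 with rec_max([103, 171, 2, 3])
= compare 103 with rec_max([171, 2, 3])
= compare 171 with rec_max([2, 3])
= compare 2 with rec_max([3])
Base: rec_max([3]) = 3
compare 2 with 3: max = 3
compare 171 with 3: max = 171
compare 103 with 171: max = 171
compare 23 with 171: max = 171
compare 16 with 171: max = 171
compare 6 with 171: max = 171
= 171


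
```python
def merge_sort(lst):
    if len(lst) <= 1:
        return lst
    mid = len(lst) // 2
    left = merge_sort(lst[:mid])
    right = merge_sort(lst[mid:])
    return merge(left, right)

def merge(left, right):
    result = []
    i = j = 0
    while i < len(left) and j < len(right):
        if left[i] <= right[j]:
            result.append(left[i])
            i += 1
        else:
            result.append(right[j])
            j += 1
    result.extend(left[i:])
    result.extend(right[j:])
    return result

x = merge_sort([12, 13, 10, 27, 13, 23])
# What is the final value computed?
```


merge_sort([12, 13, 10, 27, 13, 23])
Split into [12, 13, 10] and [27, 13, 23]
Left sorted: [10, 12, 13]
Right sorted: [13, 23, 27]
Merge [10, 12, 13] and [13, 23, 27]
= [10, 12, 13, 13, 23, 27]


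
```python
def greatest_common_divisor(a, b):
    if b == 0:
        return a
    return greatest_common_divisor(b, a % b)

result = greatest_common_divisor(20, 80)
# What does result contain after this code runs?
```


greatest_common_divisor(20, 80)
= greatest_common_divisor(80, 20 % 80) = greatest_common_divisor(80, 20)
= greatest_common_divisor(20, 80 % 20) = greatest_common_divisor(20, 0)
b == 0, return a = 20


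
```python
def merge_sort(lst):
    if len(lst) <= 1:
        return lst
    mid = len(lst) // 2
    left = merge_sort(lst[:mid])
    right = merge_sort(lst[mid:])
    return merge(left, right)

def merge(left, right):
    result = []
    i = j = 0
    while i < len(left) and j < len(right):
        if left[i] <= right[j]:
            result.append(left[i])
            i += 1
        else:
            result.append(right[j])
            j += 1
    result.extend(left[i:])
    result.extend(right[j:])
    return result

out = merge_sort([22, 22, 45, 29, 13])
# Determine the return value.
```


merge_sort([22, 22, 45, 29, 13])
Split into [22, 22] and [45, 29, 13]
Left sorted: [22, 22]
Right sorted: [13, 29, 45]
Merge [22, 22] and [13, 29, 45]
= [13, 22, 22, 29, 45]


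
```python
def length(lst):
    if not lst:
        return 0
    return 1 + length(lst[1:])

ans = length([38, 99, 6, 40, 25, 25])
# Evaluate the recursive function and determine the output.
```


length([38, 99, 6, 40, 25, 25])
= 1 + length([99, 6, 40, 25, 25])
= 1 + 1 + length([6, 40, 25, 25])
= 1 + 1 + 1 + length([40, 25, 25])
= 1 + 1 + 1 + 1 + length([25, 25])
= 1 + 1 + 1 + 1 + 1 + length([25])
= 1 + 1 + 1 + 1 + 1 + 1 + length([])
= 1 + 1 + 1 + 1 + 1 + 1 + 0
= 6


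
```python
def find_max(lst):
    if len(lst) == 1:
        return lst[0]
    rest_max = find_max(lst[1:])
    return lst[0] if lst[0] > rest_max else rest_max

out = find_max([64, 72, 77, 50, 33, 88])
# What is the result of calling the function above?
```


find_max([64, 72, 77, 50, 33, 88])
= compare 64 with find_max([72, 77, 50, 33, 88])
= compare 72 with find_max([77, 50, 33, 88])
= compare 77 with find_max([50, 33, 88])
= compare 50 with find_max([33, 88])
= compare 33 with find_max([88])
Base: find_max([88]) = 88
compare 33 with 88: max = 88
compare 50 with 88: max = 88
compare 77 with 88: max = 88
compare 72 with 88: max = 88
compare 64 with 88: max = 88
= 88


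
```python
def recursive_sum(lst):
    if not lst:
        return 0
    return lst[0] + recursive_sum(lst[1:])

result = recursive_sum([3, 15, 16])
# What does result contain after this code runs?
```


recursive_sum([3, 15, 16])
= 3 + recursive_sum([15, 16])
= 3 + 15 + recursive_sum([16])
= 3 + 15 + 16 + recursive_sum([])
= 3 + 15 + 16 + 0
= 34


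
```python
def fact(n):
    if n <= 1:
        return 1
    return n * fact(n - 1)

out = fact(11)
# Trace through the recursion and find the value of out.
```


fact(11)
= 11 * fact(10)
= 11 * 10 * fact(9)
= 11 * 10 * 9 * fact(8)
= 11 * 10 * 9 * 8 * fact(7)
= 11 * 10 * 9 * 8 * 7 * fact(6)
= 11 * 10 * 9 * 8 * 7 * 6 * fact(5)
= 11 * 10 * 9 * 8 * 7 * 6 * 5 * fact(4)
= 11 * 10 * 9 * 8 * 7 * 6 * 5 * 4 * fact(3)
= 11 * 10 * 9 * 8 * 7 * 6 * 5 * 4 * 3 * fact(2)
= 11 * 10 * 9 * 8 * 7 * 6 * 5 * 4 * 3 * 2 * fact(1)
= 11 * 10 * 9 * 8 * 7 * 6 * 5 * 4 * 3 * 2 * 1
= 39916800


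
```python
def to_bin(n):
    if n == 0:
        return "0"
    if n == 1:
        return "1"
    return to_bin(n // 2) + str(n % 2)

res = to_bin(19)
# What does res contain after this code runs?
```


to_bin(19)
= to_bin(9) + "1"
= to_bin(4) + "1" + "1"
= to_bin(2) + "0" + "1" + "1"
= to_bin(1) + "0" + "0" + "1" + "1"
= "1" + "0" + "0" + "1" + "1"
= "10011"


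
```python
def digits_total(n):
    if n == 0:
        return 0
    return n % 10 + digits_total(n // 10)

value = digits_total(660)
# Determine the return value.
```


digits_total(660)
= 0 + digits_total(66)
= 0 + 6 + digits_total(6)
= 0 + 6 + 6 + digits_total(0)
= 0 + 6 + 6 + 0
= 12


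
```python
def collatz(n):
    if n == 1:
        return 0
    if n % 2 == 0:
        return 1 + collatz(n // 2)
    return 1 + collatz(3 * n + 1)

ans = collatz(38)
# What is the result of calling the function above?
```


collatz(38)
38 is even -> collatz(19)
19 is odd -> 3*19+1 = 58 -> collatz(58)
58 is even -> collatz(29)
29 is odd -> 3*29+1 = 88 -> collatz(88)
88 is even -> collatz(44)
44 is even -> collatz(22)
22 is even -> collatz(11)
11 is odd -> 3*11+1 = 34 -> collatz(34)
34 is even -> collatz(17)
17 is odd -> 3*17+1 = 52 -> collatz(52)
52 is even -> collatz(26)
26 is even -> collatz(13)
13 is odd -> 3*13+1 = 40 -> collatz(40)
40 is even -> collatz(20)
20 is even -> collatz(10)
10 is even -> collatz(5)
5 is odd -> 3*5+1 = 16 -> collatz(16)
16 is even -> collatz(8)
8 is even -> collatz(4)
4 is even -> collatz(2)
2 is even -> collatz(1)
Reached 1 after 21 steps
= 21


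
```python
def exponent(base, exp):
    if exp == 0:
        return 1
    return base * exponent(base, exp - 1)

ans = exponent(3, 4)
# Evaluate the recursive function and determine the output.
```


exponent(3, 4)
= 3 * exponent(3, 3)
= 3 * 3 * exponent(3, 2)
= 3 * 3 * 3 * exponent(3, 1)
= 3 * 3 * 3 * 3 * exponent(3, 0)
= 3 * 3 * 3 * 3 * 1
= 81


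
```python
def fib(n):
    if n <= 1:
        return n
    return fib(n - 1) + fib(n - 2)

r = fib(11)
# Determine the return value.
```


fib(11)
= fib(10) + fib(9)
= (fib(9) + fib(8)) + fib(9)
Computing bottom-up: fib(0)=0, fib(1)=1, fib(2)=1, fib(3)=2, fib(4)=3, fib(5)=5, fib(6)=8, fib(7)=13, fib(8)=21, fib(9)=34, fib(10)=55, fib(11)=89
= 89


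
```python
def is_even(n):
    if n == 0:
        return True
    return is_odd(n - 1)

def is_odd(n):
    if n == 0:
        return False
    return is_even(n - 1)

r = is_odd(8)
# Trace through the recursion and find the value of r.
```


is_odd(8)
= is_even(7)
= is_odd(6)
= is_even(5)
= is_odd(4)
= is_even(3)
= is_odd(2)
= is_even(1)
= is_odd(0)
n == 0: return False
= False


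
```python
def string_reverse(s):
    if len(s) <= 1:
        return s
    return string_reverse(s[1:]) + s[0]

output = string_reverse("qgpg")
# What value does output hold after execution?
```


string_reverse("qgpg")
= string_reverse("gpg") + "q"
= string_reverse("pg") + "g" + "q"
= string_reverse("g") + "p" + "g" + "q"
= "g" + "p" + "g" + "q"
= "gpgq"


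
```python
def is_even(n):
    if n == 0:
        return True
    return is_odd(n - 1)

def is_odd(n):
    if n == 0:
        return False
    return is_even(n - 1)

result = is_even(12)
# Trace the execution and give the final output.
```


is_even(12)
= is_odd(11)
= is_even(10)
= is_odd(9)
= is_even(8)
= is_odd(7)
= is_even(6)
= is_odd(5)
= is_even(4)
= is_odd(3)
= is_even(2)
= is_odd(1)
= is_even(0)
n == 0: return True
= True


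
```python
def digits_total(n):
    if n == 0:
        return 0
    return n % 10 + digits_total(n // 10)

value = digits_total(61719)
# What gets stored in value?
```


digits_total(61719)
= 9 + digits_total(6171)
= 9 + 1 + digits_total(617)
= 9 + 1 + 7 + digits_total(61)
= 9 + 1 + 7 + 1 + digits_total(6)
= 9 + 1 + 7 + 1 + 6 + digits_total(0)
= 9 + 1 + 7 + 1 + 6 + 0
= 24


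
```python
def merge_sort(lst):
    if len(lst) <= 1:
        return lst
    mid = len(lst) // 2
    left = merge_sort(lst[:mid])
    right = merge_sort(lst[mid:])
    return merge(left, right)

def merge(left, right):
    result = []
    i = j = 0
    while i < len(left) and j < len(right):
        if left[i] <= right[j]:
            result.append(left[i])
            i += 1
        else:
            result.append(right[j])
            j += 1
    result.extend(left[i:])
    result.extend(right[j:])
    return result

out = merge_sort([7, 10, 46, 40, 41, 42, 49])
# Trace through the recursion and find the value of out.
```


merge_sort([7, 10, 46, 40, 41, 42, 49])
Split into [7, 10, 46] and [40, 41, 42, 49]
Left sorted: [7, 10, 46]
Right sorted: [40, 41, 42, 49]
Merge [7, 10, 46] and [40, 41, 42, 49]
= [7, 10, 40, 41, 42, 46, 49]


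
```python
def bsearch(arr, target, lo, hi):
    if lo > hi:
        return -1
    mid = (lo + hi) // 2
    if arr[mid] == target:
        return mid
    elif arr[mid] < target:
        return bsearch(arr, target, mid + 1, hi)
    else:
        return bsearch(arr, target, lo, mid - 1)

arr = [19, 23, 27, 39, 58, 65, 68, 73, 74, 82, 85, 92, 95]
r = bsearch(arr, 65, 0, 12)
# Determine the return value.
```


bsearch(arr, 65, 0, 12)
lo=0, hi=12, mid=6, arr[mid]=68
68 > 65, search left half
lo=0, hi=5, mid=2, arr[mid]=27
27 < 65, search right half
lo=3, hi=5, mid=4, arr[mid]=58
58 < 65, search right half
lo=5, hi=5, mid=5, arr[mid]=65
arr[5] == 65, found at index 5
= 5


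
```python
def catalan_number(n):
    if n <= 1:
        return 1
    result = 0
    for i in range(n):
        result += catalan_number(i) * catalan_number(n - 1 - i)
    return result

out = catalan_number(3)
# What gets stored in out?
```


catalan_number(3)
= sum of catalan_number(i) * catalan_number(3-1-i) for i in 0..2
First compute sub-values bottom-up:
  catalan_number(0) = 1, catalan_number(1) = 1
  catalan_number(2) = 1*1 + 1*1 = 2
Now catalan_number(3):
  catalan_number(0)*catalan_number(2) = 1*2 = 2
  catalan_number(1)*catalan_number(1) = 1*1 = 1
  catalan_number(2)*catalan_number(0) = 2*1 = 2
= 2 + 1 + 2
= 5


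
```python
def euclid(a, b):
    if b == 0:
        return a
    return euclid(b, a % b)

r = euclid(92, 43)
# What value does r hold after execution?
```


euclid(92, 43)
= euclid(43, 92 % 43) = euclid(43, 6)
= euclid(6, 43 % 6) = euclid(6, 1)
= euclid(1, 6 % 1) = euclid(1, 0)
b == 0, return a = 1


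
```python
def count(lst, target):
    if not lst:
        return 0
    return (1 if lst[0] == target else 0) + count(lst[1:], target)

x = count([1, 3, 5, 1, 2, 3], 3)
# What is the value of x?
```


count([1, 3, 5, 1, 2, 3], 3)
lst[0]=1 != 3: 0 + count([3, 5, 1, 2, 3], 3)
lst[0]=3 == 3: 1 + count([5, 1, 2, 3], 3)
lst[0]=5 != 3: 0 + count([1, 2, 3], 3)
lst[0]=1 != 3: 0 + count([2, 3], 3)
lst[0]=2 != 3: 0 + count([3], 3)
lst[0]=3 == 3: 1 + count([], 3)
= 2


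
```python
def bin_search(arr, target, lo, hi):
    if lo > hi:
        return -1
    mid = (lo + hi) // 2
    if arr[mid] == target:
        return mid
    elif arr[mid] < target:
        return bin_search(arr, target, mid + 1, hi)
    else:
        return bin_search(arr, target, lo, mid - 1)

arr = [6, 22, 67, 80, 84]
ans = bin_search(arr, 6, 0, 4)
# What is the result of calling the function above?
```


bin_search(arr, 6, 0, 4)
lo=0, hi=4, mid=2, arr[mid]=67
67 > 6, search left half
lo=0, hi=1, mid=0, arr[mid]=6
arr[0] == 6, found at index 0
= 0


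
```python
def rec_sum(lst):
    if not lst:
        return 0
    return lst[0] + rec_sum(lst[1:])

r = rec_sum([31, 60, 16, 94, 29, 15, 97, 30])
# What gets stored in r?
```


rec_sum([31, 60, 16, 94, 29, 15, 97, 30])
= 31 + rec_sum([60, 16, 94, 29, 15, 97, 30])
= 31 + 60 + rec_sum([16, 94, 29, 15, 97, 30])
= 31 + 60 + 16 + rec_sum([94, 29, 15, 97, 30])
= 31 + 60 + 16 + 94 + rec_sum([29, 15, 97, 30])
= 31 + 60 + 16 + 94 + 29 + rec_sum([15, 97, 30])
= 31 + 60 + 16 + 94 + 29 + 15 + rec_sum([97, 30])
= 31 + 60 + 16 + 94 + 29 + 15 + 97 + rec_sum([30])
= 31 + 60 + 16 + 94 + 29 + 15 + 97 + 30 + rec_sum([])
= 31 + 60 + 16 + 94 + 29 + 15 + 97 + 30 + 0
= 372


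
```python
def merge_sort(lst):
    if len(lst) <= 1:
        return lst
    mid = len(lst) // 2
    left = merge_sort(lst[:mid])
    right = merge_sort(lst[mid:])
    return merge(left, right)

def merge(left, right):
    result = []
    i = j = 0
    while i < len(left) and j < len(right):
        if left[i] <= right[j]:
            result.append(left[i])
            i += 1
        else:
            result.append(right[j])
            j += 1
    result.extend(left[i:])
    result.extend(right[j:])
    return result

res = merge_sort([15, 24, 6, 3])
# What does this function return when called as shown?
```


merge_sort([15, 24, 6, 3])
Split into [15, 24] and [6, 3]
Left sorted: [15, 24]
Right sorted: [3, 6]
Merge [15, 24] and [3, 6]
= [3, 6, 15, 24]


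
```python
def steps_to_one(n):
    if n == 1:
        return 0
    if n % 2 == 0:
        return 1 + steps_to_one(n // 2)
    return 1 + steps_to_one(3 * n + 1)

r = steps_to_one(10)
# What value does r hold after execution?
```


steps_to_one(10)
10 is even -> steps_to_one(5)
5 is odd -> 3*5+1 = 16 -> steps_to_one(16)
16 is even -> steps_to_one(8)
8 is even -> steps_to_one(4)
4 is even -> steps_to_one(2)
2 is even -> steps_to_one(1)
Reached 1 after 6 steps
= 6


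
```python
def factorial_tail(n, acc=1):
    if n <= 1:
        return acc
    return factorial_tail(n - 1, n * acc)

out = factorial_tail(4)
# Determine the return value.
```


factorial_tail(4, 1)
= factorial_tail(3, 4 * 1) = factorial_tail(3, 4)
= factorial_tail(2, 3 * 4) = factorial_tail(2, 12)
= factorial_tail(1, 2 * 12) = factorial_tail(1, 24)
n <= 1, return acc = 24


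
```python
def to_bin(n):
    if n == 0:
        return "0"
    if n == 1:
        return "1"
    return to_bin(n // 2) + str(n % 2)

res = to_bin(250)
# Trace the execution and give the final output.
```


to_bin(250)
= to_bin(125) + "0"
= to_bin(62) + "1" + "0"
= to_bin(31) + "0" + "1" + "0"
= to_bin(15) + "1" + "0" + "1" + "0"
= to_bin(7) + "1" + "1" + "0" + "1" + "0"
= to_bin(3) + "1" + "1" + "1" + "0" + "1" + "0"
= to_bin(1) + "1" + "1" + "1" + "1" + "0" + "1" + "0"
= "1" + "1" + "1" + "1" + "1" + "0" + "1" + "0"
= "11111010"


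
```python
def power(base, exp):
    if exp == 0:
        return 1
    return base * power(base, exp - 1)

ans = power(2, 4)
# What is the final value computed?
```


power(2, 4)
= 2 * power(2, 3)
= 2 * 2 * power(2, 2)
= 2 * 2 * 2 * power(2, 1)
= 2 * 2 * 2 * 2 * power(2, 0)
= 2 * 2 * 2 * 2 * 1
= 16


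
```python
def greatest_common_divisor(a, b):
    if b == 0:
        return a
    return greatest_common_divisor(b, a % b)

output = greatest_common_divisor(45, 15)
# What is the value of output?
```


greatest_common_divisor(45, 15)
= greatest_common_divisor(15, 45 % 15) = greatest_common_divisor(15, 0)
b == 0, return a = 15


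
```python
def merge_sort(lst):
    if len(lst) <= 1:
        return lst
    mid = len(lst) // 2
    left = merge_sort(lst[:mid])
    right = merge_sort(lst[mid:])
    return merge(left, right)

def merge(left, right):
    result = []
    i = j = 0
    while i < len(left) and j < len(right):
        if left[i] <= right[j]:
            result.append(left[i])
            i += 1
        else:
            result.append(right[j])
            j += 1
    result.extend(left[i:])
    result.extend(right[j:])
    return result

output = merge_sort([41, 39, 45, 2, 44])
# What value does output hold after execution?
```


merge_sort([41, 39, 45, 2, 44])
Split into [41, 39] and [45, 2, 44]
Left sorted: [39, 41]
Right sorted: [2, 44, 45]
Merge [39, 41] and [2, 44, 45]
= [2, 39, 41, 44, 45]


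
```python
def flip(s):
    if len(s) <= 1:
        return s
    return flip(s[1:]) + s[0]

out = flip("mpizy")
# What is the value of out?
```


flip("mpizy")
= flip("pizy") + "m"
= flip("izy") + "p" + "m"
= flip("zy") + "i" + "p" + "m"
= flip("y") + "z" + "i" + "p" + "m"
= "y" + "z" + "i" + "p" + "m"
= "yzipm"


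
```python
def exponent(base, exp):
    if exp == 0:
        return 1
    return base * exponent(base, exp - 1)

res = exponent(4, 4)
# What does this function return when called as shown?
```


exponent(4, 4)
= 4 * exponent(4, 3)
= 4 * 4 * exponent(4, 2)
= 4 * 4 * 4 * exponent(4, 1)
= 4 * 4 * 4 * 4 * exponent(4, 0)
= 4 * 4 * 4 * 4 * 1
= 256


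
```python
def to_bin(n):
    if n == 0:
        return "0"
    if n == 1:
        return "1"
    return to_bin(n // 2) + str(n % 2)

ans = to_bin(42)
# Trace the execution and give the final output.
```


to_bin(42)
= to_bin(21) + "0"
= to_bin(10) + "1" + "0"
= to_bin(5) + "0" + "1" + "0"
= to_bin(2) + "1" + "0" + "1" + "0"
= to_bin(1) + "0" + "1" + "0" + "1" + "0"
= "1" + "0" + "1" + "0" + "1" + "0"
= "101010"


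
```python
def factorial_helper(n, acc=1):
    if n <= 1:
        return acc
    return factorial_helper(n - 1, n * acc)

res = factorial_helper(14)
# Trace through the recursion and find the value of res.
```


factorial_helper(14, 1)
= factorial_helper(13, 14 * 1) = factorial_helper(13, 14)
= factorial_helper(12, 13 * 14) = factorial_helper(12, 182)
= factorial_helper(11, 12 * 182) = factorial_helper(11, 2184)
= factorial_helper(10, 11 * 2184) = factorial_helper(10, 24024)
= factorial_helper(9, 10 * 24024) = factorial_helper(9, 240240)
= factorial_helper(8, 9 * 240240) = factorial_helper(8, 2162160)
= factorial_helper(7, 8 * 2162160) = factorial_helper(7, 17297280)
= factorial_helper(6, 7 * 17297280) = factorial_helper(6, 121080960)
= factorial_helper(5, 6 * 121080960) = factorial_helper(5, 726485760)
= factorial_helper(4, 5 * 726485760) = factorial_helper(4, 3632428800)
= factorial_helper(3, 4 * 3632428800) = factorial_helper(3, 14529715200)
= factorial_helper(2, 3 * 14529715200) = factorial_helper(2, 43589145600)
= factorial_helper(1, 2 * 43589145600) = factorial_helper(1, 87178291200)
n <= 1, return acc = 87178291200


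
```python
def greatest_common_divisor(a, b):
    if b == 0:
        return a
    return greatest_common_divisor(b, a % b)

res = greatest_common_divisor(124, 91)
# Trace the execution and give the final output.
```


greatest_common_divisor(124, 91)
= greatest_common_divisor(91, 124 % 91) = greatest_common_divisor(91, 33)
= greatest_common_divisor(33, 91 % 33) = greatest_common_divisor(33, 25)
= greatest_common_divisor(25, 33 % 25) = greatest_common_divisor(25, 8)
= greatest_common_divisor(8, 25 % 8) = greatest_common_divisor(8, 1)
= greatest_common_divisor(1, 8 % 1) = greatest_common_divisor(1, 0)
b == 0, return a = 1


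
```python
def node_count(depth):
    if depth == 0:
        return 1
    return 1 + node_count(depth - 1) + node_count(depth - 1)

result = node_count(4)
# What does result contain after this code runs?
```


node_count(4)
= 1 + node_count(3) + node_count(3)
= 1 + 2 * node_count(3)
node_count(k) = 2^(k+1) - 1
node_count(0) = 1
node_count(1) = 3
node_count(2) = 7
node_count(3) = 15
node_count(4) = 31
node_count(4) = 2^5 - 1 = 31


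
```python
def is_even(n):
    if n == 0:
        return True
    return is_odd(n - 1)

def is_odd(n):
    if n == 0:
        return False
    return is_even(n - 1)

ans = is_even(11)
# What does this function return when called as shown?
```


is_even(11)
= is_odd(10)
= is_even(9)
= is_odd(8)
= is_even(7)
= is_odd(6)
= is_even(5)
= is_odd(4)
= is_even(3)
= is_odd(2)
= is_even(1)
= is_odd(0)
n == 0: return False
= False


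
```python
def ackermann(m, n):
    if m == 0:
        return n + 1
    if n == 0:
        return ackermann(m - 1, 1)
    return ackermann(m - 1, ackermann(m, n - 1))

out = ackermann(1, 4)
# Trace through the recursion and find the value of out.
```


ackermann(1, 4)
= ackermann(0, ackermann(1, 3))
First compute ackermann(1, 3) = 5
= ackermann(0, 5)
= 6


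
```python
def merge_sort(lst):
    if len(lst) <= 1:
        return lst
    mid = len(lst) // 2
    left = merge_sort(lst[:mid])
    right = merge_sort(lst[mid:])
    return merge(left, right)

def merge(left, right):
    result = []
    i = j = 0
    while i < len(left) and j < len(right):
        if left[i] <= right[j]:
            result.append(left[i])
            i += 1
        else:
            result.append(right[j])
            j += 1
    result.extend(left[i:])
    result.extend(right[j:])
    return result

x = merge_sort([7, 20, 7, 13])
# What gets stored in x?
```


merge_sort([7, 20, 7, 13])
Split into [7, 20] and [7, 13]
Left sorted: [7, 20]
Right sorted: [7, 13]
Merge [7, 20] and [7, 13]
= [7, 7, 13, 20]


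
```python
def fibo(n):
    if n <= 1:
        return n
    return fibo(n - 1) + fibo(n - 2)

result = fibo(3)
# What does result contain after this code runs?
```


fibo(3)
= fibo(2) + fibo(1)
Computing bottom-up: fibo(0)=0, fibo(1)=1, fibo(2)=1, fibo(3)=2
= 2
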